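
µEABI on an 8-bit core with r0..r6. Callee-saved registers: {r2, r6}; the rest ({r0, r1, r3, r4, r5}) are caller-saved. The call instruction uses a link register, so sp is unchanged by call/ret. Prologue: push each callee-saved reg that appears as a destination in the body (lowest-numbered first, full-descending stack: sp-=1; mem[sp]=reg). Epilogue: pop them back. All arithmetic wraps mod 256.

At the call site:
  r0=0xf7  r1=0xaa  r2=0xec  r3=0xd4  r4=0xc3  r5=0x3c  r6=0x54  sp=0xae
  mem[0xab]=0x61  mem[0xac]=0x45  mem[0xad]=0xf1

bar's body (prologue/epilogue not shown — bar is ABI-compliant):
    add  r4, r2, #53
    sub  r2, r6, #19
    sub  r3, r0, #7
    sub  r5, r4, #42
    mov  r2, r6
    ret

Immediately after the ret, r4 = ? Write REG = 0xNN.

prologue: push r2 → mem[0xad]=0xec, sp=0xad
body[0] add  r4, r2, #53 → r4=0x21
body[1] sub  r2, r6, #19 → r2=0x41
body[2] sub  r3, r0, #7 → r3=0xf0
body[3] sub  r5, r4, #42 → r5=0xf7
body[4] mov  r2, r6 → r2=0x54
epilogue: pop r2=0xec, sp=0xae
r4 is caller-saved → body value

REG = 0x21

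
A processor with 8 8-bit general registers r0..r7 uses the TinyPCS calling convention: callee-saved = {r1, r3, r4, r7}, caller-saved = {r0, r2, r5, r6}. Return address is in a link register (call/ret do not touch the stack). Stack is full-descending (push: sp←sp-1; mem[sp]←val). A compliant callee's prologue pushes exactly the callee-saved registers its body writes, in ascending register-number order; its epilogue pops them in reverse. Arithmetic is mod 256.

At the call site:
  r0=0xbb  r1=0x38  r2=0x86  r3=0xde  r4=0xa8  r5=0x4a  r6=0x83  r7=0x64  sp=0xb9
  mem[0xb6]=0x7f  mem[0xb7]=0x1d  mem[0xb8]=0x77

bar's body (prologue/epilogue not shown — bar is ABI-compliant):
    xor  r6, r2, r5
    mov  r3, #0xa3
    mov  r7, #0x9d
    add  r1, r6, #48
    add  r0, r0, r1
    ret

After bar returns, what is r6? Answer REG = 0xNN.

prologue: push r1 -> mem[0xb8]=0x38, sp=0xb8
prologue: push r3 -> mem[0xb7]=0xde, sp=0xb7
prologue: push r7 -> mem[0xb6]=0x64, sp=0xb6
body[0] xor  r6, r2, r5 -> r6=0xcc
body[1] mov  r3, #0xa3 -> r3=0xa3
body[2] mov  r7, #0x9d -> r7=0x9d
body[3] add  r1, r6, #48 -> r1=0xfc
body[4] add  r0, r0, r1 -> r0=0xb7
epilogue: pop r7=0x64, sp=0xb7
epilogue: pop r3=0xde, sp=0xb8
epilogue: pop r1=0x38, sp=0xb9
r6 is caller-saved -> body value

REG = 0xcc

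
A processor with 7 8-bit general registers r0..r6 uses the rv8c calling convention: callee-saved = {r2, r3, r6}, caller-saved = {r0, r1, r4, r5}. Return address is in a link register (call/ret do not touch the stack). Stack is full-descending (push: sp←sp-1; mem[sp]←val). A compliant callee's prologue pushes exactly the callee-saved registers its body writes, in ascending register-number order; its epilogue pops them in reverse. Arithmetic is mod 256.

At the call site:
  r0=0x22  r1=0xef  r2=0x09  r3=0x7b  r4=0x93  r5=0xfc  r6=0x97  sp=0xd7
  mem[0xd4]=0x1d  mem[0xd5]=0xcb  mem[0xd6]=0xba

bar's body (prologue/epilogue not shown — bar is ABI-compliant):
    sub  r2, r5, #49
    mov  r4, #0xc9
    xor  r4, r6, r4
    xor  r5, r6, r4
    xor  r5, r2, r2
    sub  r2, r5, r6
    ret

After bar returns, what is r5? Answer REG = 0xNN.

REG = 0x00

prologue: push r2 → mem[0xd6]=0x09, sp=0xd6
body[0] sub  r2, r5, #49 → r2=0xcb
body[1] mov  r4, #0xc9 → r4=0xc9
body[2] xor  r4, r6, r4 → r4=0x5e
body[3] xor  r5, r6, r4 → r5=0xc9
body[4] xor  r5, r2, r2 → r5=0x00
body[5] sub  r2, r5, r6 → r2=0x69
epilogue: pop r2=0x09, sp=0xd7
r5 is caller-saved → body value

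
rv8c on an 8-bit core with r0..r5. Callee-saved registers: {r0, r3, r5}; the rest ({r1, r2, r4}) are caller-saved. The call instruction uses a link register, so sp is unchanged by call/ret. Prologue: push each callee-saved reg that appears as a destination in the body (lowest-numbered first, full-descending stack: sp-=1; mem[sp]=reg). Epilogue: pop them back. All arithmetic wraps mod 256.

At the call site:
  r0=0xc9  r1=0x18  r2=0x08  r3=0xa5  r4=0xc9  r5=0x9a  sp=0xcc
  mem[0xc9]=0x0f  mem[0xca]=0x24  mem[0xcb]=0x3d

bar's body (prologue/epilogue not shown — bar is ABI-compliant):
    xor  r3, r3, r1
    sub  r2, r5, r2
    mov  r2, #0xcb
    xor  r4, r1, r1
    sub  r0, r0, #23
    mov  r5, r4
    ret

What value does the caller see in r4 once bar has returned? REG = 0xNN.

prologue: push r0 → mem[0xcb]=0xc9, sp=0xcb
prologue: push r3 → mem[0xca]=0xa5, sp=0xca
prologue: push r5 → mem[0xc9]=0x9a, sp=0xc9
body[0] xor  r3, r3, r1 → r3=0xbd
body[1] sub  r2, r5, r2 → r2=0x92
body[2] mov  r2, #0xcb → r2=0xcb
body[3] xor  r4, r1, r1 → r4=0x00
body[4] sub  r0, r0, #23 → r0=0xb2
body[5] mov  r5, r4 → r5=0x00
epilogue: pop r5=0x9a, sp=0xca
epilogue: pop r3=0xa5, sp=0xcb
epilogue: pop r0=0xc9, sp=0xcc
r4 is caller-saved → body value

REG = 0x00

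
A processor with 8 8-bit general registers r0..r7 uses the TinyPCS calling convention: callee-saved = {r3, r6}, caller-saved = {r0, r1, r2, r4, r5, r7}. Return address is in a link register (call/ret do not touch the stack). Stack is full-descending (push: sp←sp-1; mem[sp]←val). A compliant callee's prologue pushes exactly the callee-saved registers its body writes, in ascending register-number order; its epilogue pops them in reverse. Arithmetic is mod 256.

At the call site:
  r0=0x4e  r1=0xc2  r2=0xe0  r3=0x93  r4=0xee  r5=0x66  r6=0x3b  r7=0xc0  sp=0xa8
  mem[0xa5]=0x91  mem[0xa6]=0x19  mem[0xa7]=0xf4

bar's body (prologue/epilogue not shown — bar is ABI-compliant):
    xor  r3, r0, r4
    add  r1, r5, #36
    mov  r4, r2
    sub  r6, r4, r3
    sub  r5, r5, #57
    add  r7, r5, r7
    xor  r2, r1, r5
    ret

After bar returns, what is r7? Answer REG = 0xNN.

prologue: push r3 → mem[0xa7]=0x93, sp=0xa7
prologue: push r6 → mem[0xa6]=0x3b, sp=0xa6
body[0] xor  r3, r0, r4 → r3=0xa0
body[1] add  r1, r5, #36 → r1=0x8a
body[2] mov  r4, r2 → r4=0xe0
body[3] sub  r6, r4, r3 → r6=0x40
body[4] sub  r5, r5, #57 → r5=0x2d
body[5] add  r7, r5, r7 → r7=0xed
body[6] xor  r2, r1, r5 → r2=0xa7
epilogue: pop r6=0x3b, sp=0xa7
epilogue: pop r3=0x93, sp=0xa8
r7 is caller-saved → body value

REG = 0xed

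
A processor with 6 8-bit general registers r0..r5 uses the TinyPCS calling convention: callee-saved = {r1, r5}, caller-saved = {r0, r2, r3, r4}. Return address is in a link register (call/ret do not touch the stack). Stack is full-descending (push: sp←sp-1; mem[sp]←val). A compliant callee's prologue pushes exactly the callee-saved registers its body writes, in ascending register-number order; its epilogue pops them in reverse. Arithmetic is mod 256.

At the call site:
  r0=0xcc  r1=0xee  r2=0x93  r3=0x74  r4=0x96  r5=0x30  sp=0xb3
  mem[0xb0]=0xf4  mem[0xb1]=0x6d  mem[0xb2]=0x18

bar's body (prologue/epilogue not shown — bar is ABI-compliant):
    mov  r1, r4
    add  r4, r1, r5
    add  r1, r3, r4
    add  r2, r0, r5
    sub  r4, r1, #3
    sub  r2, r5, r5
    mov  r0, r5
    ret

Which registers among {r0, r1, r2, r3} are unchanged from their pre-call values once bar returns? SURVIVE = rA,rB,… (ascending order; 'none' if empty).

prologue: push r1 -> mem[0xb2]=0xee, sp=0xb2
body[0] mov  r1, r4 -> r1=0x96
body[1] add  r4, r1, r5 -> r4=0xc6
body[2] add  r1, r3, r4 -> r1=0x3a
body[3] add  r2, r0, r5 -> r2=0xfc
body[4] sub  r4, r1, #3 -> r4=0x37
body[5] sub  r2, r5, r5 -> r2=0x00
body[6] mov  r0, r5 -> r0=0x30
epilogue: pop r1=0xee, sp=0xb3
r0: caller-saved, written=True
r1: callee-saved, written=True
r2: caller-saved, written=True
r3: caller-saved, written=False

SURVIVE = r1,r3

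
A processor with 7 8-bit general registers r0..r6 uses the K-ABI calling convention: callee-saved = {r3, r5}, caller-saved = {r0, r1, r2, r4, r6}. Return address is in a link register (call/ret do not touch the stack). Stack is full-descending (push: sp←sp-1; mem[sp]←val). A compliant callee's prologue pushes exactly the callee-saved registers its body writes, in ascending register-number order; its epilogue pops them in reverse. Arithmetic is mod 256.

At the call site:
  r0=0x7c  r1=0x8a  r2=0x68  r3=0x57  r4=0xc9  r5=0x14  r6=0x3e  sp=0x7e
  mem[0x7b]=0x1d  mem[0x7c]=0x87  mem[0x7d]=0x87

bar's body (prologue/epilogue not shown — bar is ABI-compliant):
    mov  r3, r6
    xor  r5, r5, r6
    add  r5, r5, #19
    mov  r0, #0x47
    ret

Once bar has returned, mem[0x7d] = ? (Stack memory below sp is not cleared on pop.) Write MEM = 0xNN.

prologue: push r3 -> mem[0x7d]=0x57, sp=0x7d
prologue: push r5 -> mem[0x7c]=0x14, sp=0x7c
body[0] mov  r3, r6 -> r3=0x3e
body[1] xor  r5, r5, r6 -> r5=0x2a
body[2] add  r5, r5, #19 -> r5=0x3d
body[3] mov  r0, #0x47 -> r0=0x47
epilogue: pop r5=0x14, sp=0x7d
epilogue: pop r3=0x57, sp=0x7e
prologue pushed ['r3', 'r5'] at ['0x7d', '0x7c']

MEM = 0x57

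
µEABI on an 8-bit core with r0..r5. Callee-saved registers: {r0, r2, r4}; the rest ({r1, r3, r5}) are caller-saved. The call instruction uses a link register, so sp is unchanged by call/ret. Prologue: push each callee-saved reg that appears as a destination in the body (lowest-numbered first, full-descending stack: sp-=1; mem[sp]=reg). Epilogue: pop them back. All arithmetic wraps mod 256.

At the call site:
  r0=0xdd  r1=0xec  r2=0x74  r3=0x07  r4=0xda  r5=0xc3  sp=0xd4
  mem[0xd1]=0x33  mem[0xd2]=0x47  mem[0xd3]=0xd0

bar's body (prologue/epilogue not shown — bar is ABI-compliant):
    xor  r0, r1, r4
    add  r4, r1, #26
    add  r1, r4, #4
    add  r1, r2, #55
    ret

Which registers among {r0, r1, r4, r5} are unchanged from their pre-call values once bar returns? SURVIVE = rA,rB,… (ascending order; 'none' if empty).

prologue: push r0 -> mem[0xd3]=0xdd, sp=0xd3
prologue: push r4 -> mem[0xd2]=0xda, sp=0xd2
body[0] xor  r0, r1, r4 -> r0=0x36
body[1] add  r4, r1, #26 -> r4=0x06
body[2] add  r1, r4, #4 -> r1=0x0a
body[3] add  r1, r2, #55 -> r1=0xab
epilogue: pop r4=0xda, sp=0xd3
epilogue: pop r0=0xdd, sp=0xd4
r0: callee-saved, written=True
r1: caller-saved, written=True
r4: callee-saved, written=True
r5: caller-saved, written=False

SURVIVE = r0,r4,r5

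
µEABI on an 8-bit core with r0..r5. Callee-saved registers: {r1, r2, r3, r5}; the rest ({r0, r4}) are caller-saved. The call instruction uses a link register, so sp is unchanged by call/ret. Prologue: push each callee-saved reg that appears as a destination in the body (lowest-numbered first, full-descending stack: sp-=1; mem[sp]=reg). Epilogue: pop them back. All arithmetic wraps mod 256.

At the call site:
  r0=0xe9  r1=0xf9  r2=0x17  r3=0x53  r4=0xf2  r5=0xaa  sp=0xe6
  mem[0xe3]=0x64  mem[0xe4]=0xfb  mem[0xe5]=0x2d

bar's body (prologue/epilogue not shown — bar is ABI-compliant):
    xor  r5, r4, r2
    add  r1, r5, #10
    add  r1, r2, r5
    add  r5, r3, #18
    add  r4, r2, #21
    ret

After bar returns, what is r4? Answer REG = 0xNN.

REG = 0x2c

prologue: push r1 → mem[0xe5]=0xf9, sp=0xe5
prologue: push r5 → mem[0xe4]=0xaa, sp=0xe4
body[0] xor  r5, r4, r2 → r5=0xe5
body[1] add  r1, r5, #10 → r1=0xef
body[2] add  r1, r2, r5 → r1=0xfc
body[3] add  r5, r3, #18 → r5=0x65
body[4] add  r4, r2, #21 → r4=0x2c
epilogue: pop r5=0xaa, sp=0xe5
epilogue: pop r1=0xf9, sp=0xe6
r4 is caller-saved → body value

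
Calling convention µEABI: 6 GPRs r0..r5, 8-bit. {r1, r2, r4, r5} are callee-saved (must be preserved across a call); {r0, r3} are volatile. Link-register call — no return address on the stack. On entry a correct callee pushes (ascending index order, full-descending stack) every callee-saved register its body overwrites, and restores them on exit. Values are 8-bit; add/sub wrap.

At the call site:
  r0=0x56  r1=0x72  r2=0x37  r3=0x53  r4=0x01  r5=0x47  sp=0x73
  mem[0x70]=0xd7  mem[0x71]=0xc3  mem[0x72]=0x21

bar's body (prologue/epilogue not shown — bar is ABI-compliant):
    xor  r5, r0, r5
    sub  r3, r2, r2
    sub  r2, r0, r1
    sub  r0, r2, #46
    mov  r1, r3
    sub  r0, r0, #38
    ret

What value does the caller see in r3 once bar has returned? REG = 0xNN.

prologue: push r1 -> mem[0x72]=0x72, sp=0x72
prologue: push r2 -> mem[0x71]=0x37, sp=0x71
prologue: push r5 -> mem[0x70]=0x47, sp=0x70
body[0] xor  r5, r0, r5 -> r5=0x11
body[1] sub  r3, r2, r2 -> r3=0x00
body[2] sub  r2, r0, r1 -> r2=0xe4
body[3] sub  r0, r2, #46 -> r0=0xb6
body[4] mov  r1, r3 -> r1=0x00
body[5] sub  r0, r0, #38 -> r0=0x90
epilogue: pop r5=0x47, sp=0x71
epilogue: pop r2=0x37, sp=0x72
epilogue: pop r1=0x72, sp=0x73
r3 is caller-saved -> body value

REG = 0x00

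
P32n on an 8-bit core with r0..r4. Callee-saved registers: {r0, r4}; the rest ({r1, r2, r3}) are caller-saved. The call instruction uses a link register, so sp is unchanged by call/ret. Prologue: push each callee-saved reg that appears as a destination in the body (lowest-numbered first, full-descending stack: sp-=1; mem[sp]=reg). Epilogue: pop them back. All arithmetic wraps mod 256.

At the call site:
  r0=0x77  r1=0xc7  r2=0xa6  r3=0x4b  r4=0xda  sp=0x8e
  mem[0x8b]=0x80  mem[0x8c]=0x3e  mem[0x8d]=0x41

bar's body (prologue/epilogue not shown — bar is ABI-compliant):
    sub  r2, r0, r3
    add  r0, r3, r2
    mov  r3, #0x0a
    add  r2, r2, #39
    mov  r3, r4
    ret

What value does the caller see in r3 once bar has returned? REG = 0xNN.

prologue: push r0 -> mem[0x8d]=0x77, sp=0x8d
body[0] sub  r2, r0, r3 -> r2=0x2c
body[1] add  r0, r3, r2 -> r0=0x77
body[2] mov  r3, #0x0a -> r3=0x0a
body[3] add  r2, r2, #39 -> r2=0x53
body[4] mov  r3, r4 -> r3=0xda
epilogue: pop r0=0x77, sp=0x8e
r3 is caller-saved -> body value

REG = 0xda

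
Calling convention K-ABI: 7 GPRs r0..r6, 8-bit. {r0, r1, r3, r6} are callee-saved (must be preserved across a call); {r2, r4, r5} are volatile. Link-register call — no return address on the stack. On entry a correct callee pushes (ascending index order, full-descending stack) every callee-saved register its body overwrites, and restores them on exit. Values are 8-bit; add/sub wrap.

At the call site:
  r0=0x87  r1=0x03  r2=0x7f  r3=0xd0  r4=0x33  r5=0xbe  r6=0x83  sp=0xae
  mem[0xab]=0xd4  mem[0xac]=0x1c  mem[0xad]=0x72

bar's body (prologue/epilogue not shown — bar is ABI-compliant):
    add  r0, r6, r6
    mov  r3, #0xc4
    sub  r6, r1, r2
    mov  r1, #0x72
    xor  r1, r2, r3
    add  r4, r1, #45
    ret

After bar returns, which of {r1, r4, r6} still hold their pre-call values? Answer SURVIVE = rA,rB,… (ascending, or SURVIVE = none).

SURVIVE = r1,r6

prologue: push r0 -> mem[0xad]=0x87, sp=0xad
prologue: push r1 -> mem[0xac]=0x03, sp=0xac
prologue: push r3 -> mem[0xab]=0xd0, sp=0xab
prologue: push r6 -> mem[0xaa]=0x83, sp=0xaa
body[0] add  r0, r6, r6 -> r0=0x06
body[1] mov  r3, #0xc4 -> r3=0xc4
body[2] sub  r6, r1, r2 -> r6=0x84
body[3] mov  r1, #0x72 -> r1=0x72
body[4] xor  r1, r2, r3 -> r1=0xbb
body[5] add  r4, r1, #45 -> r4=0xe8
epilogue: pop r6=0x83, sp=0xab
epilogue: pop r3=0xd0, sp=0xac
epilogue: pop r1=0x03, sp=0xad
epilogue: pop r0=0x87, sp=0xae
r1: callee-saved, written=True
r4: caller-saved, written=True
r6: callee-saved, written=True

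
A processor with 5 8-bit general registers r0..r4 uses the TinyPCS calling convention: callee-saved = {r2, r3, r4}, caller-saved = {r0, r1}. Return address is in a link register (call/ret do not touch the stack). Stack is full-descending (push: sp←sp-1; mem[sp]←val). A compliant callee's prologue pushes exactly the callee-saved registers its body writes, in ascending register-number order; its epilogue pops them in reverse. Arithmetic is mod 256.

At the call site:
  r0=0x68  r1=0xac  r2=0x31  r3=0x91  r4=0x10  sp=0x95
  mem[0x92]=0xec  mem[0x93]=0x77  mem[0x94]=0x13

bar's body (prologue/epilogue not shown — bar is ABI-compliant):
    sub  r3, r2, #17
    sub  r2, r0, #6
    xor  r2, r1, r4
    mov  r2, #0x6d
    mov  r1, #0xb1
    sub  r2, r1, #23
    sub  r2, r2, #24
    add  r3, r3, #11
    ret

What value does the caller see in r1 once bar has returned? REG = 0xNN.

prologue: push r2 → mem[0x94]=0x31, sp=0x94
prologue: push r3 → mem[0x93]=0x91, sp=0x93
body[0] sub  r3, r2, #17 → r3=0x20
body[1] sub  r2, r0, #6 → r2=0x62
body[2] xor  r2, r1, r4 → r2=0xbc
body[3] mov  r2, #0x6d → r2=0x6d
body[4] mov  r1, #0xb1 → r1=0xb1
body[5] sub  r2, r1, #23 → r2=0x9a
body[6] sub  r2, r2, #24 → r2=0x82
body[7] add  r3, r3, #11 → r3=0x2b
epilogue: pop r3=0x91, sp=0x94
epilogue: pop r2=0x31, sp=0x95
r1 is caller-saved → body value

REG = 0xb1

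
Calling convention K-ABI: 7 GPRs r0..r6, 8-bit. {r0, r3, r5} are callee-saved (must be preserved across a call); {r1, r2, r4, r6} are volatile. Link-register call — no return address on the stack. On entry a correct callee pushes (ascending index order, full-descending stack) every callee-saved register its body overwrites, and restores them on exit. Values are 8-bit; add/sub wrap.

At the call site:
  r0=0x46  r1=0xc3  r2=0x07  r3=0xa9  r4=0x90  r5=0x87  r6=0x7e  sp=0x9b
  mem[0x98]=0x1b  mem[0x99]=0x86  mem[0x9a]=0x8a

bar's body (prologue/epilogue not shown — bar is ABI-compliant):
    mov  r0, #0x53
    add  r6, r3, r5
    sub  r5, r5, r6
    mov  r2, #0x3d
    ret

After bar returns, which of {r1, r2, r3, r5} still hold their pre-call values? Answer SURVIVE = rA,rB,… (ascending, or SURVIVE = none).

SURVIVE = r1,r3,r5

prologue: push r0 -> mem[0x9a]=0x46, sp=0x9a
prologue: push r5 -> mem[0x99]=0x87, sp=0x99
body[0] mov  r0, #0x53 -> r0=0x53
body[1] add  r6, r3, r5 -> r6=0x30
body[2] sub  r5, r5, r6 -> r5=0x57
body[3] mov  r2, #0x3d -> r2=0x3d
epilogue: pop r5=0x87, sp=0x9a
epilogue: pop r0=0x46, sp=0x9b
r1: caller-saved, written=False
r2: caller-saved, written=True
r3: callee-saved, written=False
r5: callee-saved, written=True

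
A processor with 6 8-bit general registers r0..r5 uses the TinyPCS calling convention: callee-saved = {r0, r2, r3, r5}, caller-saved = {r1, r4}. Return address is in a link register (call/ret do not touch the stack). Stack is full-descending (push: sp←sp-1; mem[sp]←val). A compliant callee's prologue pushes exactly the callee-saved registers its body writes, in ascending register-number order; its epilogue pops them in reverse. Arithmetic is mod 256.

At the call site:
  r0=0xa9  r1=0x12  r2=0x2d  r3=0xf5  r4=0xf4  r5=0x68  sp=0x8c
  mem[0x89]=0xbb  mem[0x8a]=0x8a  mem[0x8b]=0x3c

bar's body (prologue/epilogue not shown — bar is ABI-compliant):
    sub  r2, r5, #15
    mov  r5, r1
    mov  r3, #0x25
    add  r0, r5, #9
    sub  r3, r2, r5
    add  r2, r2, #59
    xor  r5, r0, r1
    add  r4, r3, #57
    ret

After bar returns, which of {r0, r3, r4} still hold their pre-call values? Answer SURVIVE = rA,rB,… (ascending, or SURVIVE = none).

SURVIVE = r0,r3

prologue: push r0 → mem[0x8b]=0xa9, sp=0x8b
prologue: push r2 → mem[0x8a]=0x2d, sp=0x8a
prologue: push r3 → mem[0x89]=0xf5, sp=0x89
prologue: push r5 → mem[0x88]=0x68, sp=0x88
body[0] sub  r2, r5, #15 → r2=0x59
body[1] mov  r5, r1 → r5=0x12
body[2] mov  r3, #0x25 → r3=0x25
body[3] add  r0, r5, #9 → r0=0x1b
body[4] sub  r3, r2, r5 → r3=0x47
body[5] add  r2, r2, #59 → r2=0x94
body[6] xor  r5, r0, r1 → r5=0x09
body[7] add  r4, r3, #57 → r4=0x80
epilogue: pop r5=0x68, sp=0x89
epilogue: pop r3=0xf5, sp=0x8a
epilogue: pop r2=0x2d, sp=0x8b
epilogue: pop r0=0xa9, sp=0x8c
r0: callee-saved, written=True
r3: callee-saved, written=True
r4: caller-saved, written=True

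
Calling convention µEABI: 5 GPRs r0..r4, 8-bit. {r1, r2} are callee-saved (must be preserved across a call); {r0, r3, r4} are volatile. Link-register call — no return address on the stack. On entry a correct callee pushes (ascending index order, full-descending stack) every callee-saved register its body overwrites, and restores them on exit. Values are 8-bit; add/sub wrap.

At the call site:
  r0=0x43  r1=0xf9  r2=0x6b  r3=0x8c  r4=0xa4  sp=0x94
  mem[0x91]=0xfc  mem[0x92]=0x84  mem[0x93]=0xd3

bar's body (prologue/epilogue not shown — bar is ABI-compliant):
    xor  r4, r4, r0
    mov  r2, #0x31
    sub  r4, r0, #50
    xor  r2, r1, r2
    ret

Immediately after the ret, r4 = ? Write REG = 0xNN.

prologue: push r2 -> mem[0x93]=0x6b, sp=0x93
body[0] xor  r4, r4, r0 -> r4=0xe7
body[1] mov  r2, #0x31 -> r2=0x31
body[2] sub  r4, r0, #50 -> r4=0x11
body[3] xor  r2, r1, r2 -> r2=0xc8
epilogue: pop r2=0x6b, sp=0x94
r4 is caller-saved -> body value

REG = 0x11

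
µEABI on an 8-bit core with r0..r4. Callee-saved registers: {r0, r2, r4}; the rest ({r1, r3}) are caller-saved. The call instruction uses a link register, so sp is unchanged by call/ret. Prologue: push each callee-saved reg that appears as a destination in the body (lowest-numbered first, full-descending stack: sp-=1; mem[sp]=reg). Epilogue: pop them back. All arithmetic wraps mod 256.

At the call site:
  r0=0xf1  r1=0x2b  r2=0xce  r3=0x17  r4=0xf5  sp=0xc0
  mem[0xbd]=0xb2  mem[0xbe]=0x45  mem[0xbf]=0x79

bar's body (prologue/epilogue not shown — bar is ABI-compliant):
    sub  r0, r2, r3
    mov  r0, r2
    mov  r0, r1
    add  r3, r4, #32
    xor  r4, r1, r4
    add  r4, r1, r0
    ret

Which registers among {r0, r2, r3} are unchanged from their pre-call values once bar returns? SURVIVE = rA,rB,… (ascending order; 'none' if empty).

SURVIVE = r0,r2

prologue: push r0 → mem[0xbf]=0xf1, sp=0xbf
prologue: push r4 → mem[0xbe]=0xf5, sp=0xbe
body[0] sub  r0, r2, r3 → r0=0xb7
body[1] mov  r0, r2 → r0=0xce
body[2] mov  r0, r1 → r0=0x2b
body[3] add  r3, r4, #32 → r3=0x15
body[4] xor  r4, r1, r4 → r4=0xde
body[5] add  r4, r1, r0 → r4=0x56
epilogue: pop r4=0xf5, sp=0xbf
epilogue: pop r0=0xf1, sp=0xc0
r0: callee-saved, written=True
r2: callee-saved, written=False
r3: caller-saved, written=True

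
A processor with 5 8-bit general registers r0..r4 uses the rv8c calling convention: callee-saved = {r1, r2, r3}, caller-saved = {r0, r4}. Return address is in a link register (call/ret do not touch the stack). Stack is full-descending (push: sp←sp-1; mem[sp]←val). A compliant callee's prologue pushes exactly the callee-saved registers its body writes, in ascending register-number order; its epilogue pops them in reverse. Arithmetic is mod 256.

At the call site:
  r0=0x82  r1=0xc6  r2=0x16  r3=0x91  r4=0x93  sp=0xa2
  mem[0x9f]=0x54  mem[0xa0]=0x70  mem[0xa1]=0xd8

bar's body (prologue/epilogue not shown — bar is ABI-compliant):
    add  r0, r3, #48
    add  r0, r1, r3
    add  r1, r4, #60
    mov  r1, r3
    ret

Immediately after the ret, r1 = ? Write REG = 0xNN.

prologue: push r1 → mem[0xa1]=0xc6, sp=0xa1
body[0] add  r0, r3, #48 → r0=0xc1
body[1] add  r0, r1, r3 → r0=0x57
body[2] add  r1, r4, #60 → r1=0xcf
body[3] mov  r1, r3 → r1=0x91
epilogue: pop r1=0xc6, sp=0xa2
r1 is callee-saved → restored

REG = 0xc6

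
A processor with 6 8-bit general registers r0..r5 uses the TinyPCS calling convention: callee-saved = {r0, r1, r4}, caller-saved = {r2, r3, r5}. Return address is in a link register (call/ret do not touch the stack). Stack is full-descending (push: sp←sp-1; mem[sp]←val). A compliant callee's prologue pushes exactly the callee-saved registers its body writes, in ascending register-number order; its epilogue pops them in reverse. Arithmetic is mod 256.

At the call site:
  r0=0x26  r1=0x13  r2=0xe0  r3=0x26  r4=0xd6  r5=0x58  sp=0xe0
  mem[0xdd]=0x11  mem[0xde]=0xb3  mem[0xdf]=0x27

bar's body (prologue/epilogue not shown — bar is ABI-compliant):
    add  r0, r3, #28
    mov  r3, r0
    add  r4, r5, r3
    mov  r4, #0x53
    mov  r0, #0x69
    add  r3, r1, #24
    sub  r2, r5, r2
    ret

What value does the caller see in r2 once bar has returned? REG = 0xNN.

prologue: push r0 -> mem[0xdf]=0x26, sp=0xdf
prologue: push r4 -> mem[0xde]=0xd6, sp=0xde
body[0] add  r0, r3, #28 -> r0=0x42
body[1] mov  r3, r0 -> r3=0x42
body[2] add  r4, r5, r3 -> r4=0x9a
body[3] mov  r4, #0x53 -> r4=0x53
body[4] mov  r0, #0x69 -> r0=0x69
body[5] add  r3, r1, #24 -> r3=0x2b
body[6] sub  r2, r5, r2 -> r2=0x78
epilogue: pop r4=0xd6, sp=0xdf
epilogue: pop r0=0x26, sp=0xe0
r2 is caller-saved -> body value

REG = 0x78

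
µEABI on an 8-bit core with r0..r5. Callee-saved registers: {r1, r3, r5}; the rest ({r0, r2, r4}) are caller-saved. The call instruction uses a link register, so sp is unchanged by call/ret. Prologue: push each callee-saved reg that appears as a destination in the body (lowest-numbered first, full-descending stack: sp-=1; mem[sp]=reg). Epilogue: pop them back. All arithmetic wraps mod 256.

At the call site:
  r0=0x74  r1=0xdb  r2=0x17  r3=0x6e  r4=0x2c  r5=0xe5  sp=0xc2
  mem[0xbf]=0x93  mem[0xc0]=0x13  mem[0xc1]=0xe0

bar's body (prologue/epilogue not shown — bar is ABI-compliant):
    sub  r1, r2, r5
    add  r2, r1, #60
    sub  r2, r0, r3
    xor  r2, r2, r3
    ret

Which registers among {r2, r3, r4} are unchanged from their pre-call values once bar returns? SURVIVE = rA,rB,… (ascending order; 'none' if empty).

SURVIVE = r3,r4

prologue: push r1 -> mem[0xc1]=0xdb, sp=0xc1
body[0] sub  r1, r2, r5 -> r1=0x32
body[1] add  r2, r1, #60 -> r2=0x6e
body[2] sub  r2, r0, r3 -> r2=0x06
body[3] xor  r2, r2, r3 -> r2=0x68
epilogue: pop r1=0xdb, sp=0xc2
r2: caller-saved, written=True
r3: callee-saved, written=False
r4: caller-saved, written=False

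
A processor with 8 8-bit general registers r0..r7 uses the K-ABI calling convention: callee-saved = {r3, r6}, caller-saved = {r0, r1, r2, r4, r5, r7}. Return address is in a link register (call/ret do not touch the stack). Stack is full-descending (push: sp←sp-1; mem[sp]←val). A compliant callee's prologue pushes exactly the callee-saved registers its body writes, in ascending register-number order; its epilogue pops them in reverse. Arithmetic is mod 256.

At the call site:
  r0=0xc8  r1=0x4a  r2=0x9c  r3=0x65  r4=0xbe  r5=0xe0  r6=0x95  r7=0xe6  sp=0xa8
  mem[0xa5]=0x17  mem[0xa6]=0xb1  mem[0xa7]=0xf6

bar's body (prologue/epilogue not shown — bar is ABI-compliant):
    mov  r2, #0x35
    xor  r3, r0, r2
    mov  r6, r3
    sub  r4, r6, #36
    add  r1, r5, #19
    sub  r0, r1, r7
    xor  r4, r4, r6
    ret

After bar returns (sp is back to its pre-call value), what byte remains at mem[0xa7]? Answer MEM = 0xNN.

MEM = 0x65

prologue: push r3 -> mem[0xa7]=0x65, sp=0xa7
prologue: push r6 -> mem[0xa6]=0x95, sp=0xa6
body[0] mov  r2, #0x35 -> r2=0x35
body[1] xor  r3, r0, r2 -> r3=0xfd
body[2] mov  r6, r3 -> r6=0xfd
body[3] sub  r4, r6, #36 -> r4=0xd9
body[4] add  r1, r5, #19 -> r1=0xf3
body[5] sub  r0, r1, r7 -> r0=0x0d
body[6] xor  r4, r4, r6 -> r4=0x24
epilogue: pop r6=0x95, sp=0xa7
epilogue: pop r3=0x65, sp=0xa8
prologue pushed ['r3', 'r6'] at ['0xa7', '0xa6']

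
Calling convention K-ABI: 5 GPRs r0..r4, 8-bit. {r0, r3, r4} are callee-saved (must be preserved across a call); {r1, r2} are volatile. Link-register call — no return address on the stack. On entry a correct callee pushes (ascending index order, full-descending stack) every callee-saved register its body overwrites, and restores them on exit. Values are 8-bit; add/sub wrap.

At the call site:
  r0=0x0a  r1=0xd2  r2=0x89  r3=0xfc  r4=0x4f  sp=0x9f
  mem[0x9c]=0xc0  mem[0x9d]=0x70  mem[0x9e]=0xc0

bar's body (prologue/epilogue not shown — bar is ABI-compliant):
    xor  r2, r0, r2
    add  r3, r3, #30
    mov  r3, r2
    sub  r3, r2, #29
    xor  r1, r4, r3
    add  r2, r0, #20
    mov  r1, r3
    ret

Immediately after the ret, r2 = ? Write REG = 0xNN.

REG = 0x1e

prologue: push r3 -> mem[0x9e]=0xfc, sp=0x9e
body[0] xor  r2, r0, r2 -> r2=0x83
body[1] add  r3, r3, #30 -> r3=0x1a
body[2] mov  r3, r2 -> r3=0x83
body[3] sub  r3, r2, #29 -> r3=0x66
body[4] xor  r1, r4, r3 -> r1=0x29
body[5] add  r2, r0, #20 -> r2=0x1e
body[6] mov  r1, r3 -> r1=0x66
epilogue: pop r3=0xfc, sp=0x9f
r2 is caller-saved -> body value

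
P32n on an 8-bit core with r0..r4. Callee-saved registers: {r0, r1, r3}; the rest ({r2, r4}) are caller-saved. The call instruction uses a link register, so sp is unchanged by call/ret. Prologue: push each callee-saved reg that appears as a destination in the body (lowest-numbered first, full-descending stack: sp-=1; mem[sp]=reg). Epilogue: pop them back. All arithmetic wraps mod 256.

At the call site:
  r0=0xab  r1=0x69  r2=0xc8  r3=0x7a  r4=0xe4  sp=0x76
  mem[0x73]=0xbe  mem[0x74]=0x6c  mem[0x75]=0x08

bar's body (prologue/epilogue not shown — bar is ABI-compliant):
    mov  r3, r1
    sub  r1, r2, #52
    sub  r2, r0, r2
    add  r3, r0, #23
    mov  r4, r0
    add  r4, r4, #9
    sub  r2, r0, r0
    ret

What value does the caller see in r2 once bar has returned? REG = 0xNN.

prologue: push r1 → mem[0x75]=0x69, sp=0x75
prologue: push r3 → mem[0x74]=0x7a, sp=0x74
body[0] mov  r3, r1 → r3=0x69
body[1] sub  r1, r2, #52 → r1=0x94
body[2] sub  r2, r0, r2 → r2=0xe3
body[3] add  r3, r0, #23 → r3=0xc2
body[4] mov  r4, r0 → r4=0xab
body[5] add  r4, r4, #9 → r4=0xb4
body[6] sub  r2, r0, r0 → r2=0x00
epilogue: pop r3=0x7a, sp=0x75
epilogue: pop r1=0x69, sp=0x76
r2 is caller-saved → body value

REG = 0x00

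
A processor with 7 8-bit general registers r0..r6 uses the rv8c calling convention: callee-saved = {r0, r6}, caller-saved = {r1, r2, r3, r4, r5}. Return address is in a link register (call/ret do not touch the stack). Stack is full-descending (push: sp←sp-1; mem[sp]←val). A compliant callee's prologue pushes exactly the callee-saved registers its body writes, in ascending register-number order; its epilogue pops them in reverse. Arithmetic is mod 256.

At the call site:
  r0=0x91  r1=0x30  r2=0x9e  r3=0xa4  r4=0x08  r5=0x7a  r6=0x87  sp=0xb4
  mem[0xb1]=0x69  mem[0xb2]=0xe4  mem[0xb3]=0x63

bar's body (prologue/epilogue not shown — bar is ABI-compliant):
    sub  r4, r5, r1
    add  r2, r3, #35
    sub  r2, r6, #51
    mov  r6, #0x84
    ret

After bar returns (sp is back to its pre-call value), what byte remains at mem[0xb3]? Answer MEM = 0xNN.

prologue: push r6 → mem[0xb3]=0x87, sp=0xb3
body[0] sub  r4, r5, r1 → r4=0x4a
body[1] add  r2, r3, #35 → r2=0xc7
body[2] sub  r2, r6, #51 → r2=0x54
body[3] mov  r6, #0x84 → r6=0x84
epilogue: pop r6=0x87, sp=0xb4
prologue pushed ['r6'] at ['0xb3']

MEM = 0x87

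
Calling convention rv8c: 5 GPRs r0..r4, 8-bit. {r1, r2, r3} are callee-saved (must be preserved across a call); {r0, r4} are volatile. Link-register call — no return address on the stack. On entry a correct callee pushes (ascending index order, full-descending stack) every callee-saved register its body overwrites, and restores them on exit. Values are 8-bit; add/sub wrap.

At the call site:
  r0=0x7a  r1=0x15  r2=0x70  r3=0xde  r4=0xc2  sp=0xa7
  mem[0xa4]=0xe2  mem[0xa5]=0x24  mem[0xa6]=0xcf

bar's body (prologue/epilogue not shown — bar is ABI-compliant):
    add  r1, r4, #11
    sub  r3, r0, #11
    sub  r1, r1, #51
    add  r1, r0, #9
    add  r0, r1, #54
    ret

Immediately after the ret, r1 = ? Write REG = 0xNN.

REG = 0x15

prologue: push r1 → mem[0xa6]=0x15, sp=0xa6
prologue: push r3 → mem[0xa5]=0xde, sp=0xa5
body[0] add  r1, r4, #11 → r1=0xcd
body[1] sub  r3, r0, #11 → r3=0x6f
body[2] sub  r1, r1, #51 → r1=0x9a
body[3] add  r1, r0, #9 → r1=0x83
body[4] add  r0, r1, #54 → r0=0xb9
epilogue: pop r3=0xde, sp=0xa6
epilogue: pop r1=0x15, sp=0xa7
r1 is callee-saved → restored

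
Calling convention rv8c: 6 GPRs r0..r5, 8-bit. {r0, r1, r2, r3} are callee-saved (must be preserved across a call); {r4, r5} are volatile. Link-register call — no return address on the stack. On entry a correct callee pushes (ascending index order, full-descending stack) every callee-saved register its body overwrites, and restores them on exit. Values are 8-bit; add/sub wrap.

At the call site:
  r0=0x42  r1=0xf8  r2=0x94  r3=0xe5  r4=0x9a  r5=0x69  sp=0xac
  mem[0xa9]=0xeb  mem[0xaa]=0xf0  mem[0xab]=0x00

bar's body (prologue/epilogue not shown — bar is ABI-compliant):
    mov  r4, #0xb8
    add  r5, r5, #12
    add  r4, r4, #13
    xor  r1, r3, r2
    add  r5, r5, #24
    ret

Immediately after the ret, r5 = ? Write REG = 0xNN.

prologue: push r1 → mem[0xab]=0xf8, sp=0xab
body[0] mov  r4, #0xb8 → r4=0xb8
body[1] add  r5, r5, #12 → r5=0x75
body[2] add  r4, r4, #13 → r4=0xc5
body[3] xor  r1, r3, r2 → r1=0x71
body[4] add  r5, r5, #24 → r5=0x8d
epilogue: pop r1=0xf8, sp=0xac
r5 is caller-saved → body value

REG = 0x8d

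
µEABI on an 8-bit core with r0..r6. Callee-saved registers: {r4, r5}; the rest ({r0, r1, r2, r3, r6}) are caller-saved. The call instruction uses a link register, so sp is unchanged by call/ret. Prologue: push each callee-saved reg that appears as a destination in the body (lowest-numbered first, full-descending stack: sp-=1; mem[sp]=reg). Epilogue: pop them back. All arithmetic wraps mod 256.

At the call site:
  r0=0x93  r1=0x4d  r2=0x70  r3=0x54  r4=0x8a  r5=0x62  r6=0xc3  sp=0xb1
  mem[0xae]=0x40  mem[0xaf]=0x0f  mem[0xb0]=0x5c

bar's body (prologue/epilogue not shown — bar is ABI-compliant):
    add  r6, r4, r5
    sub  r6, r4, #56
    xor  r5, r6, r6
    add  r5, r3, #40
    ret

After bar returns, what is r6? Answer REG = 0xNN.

prologue: push r5 -> mem[0xb0]=0x62, sp=0xb0
body[0] add  r6, r4, r5 -> r6=0xec
body[1] sub  r6, r4, #56 -> r6=0x52
body[2] xor  r5, r6, r6 -> r5=0x00
body[3] add  r5, r3, #40 -> r5=0x7c
epilogue: pop r5=0x62, sp=0xb1
r6 is caller-saved -> body value

REG = 0x52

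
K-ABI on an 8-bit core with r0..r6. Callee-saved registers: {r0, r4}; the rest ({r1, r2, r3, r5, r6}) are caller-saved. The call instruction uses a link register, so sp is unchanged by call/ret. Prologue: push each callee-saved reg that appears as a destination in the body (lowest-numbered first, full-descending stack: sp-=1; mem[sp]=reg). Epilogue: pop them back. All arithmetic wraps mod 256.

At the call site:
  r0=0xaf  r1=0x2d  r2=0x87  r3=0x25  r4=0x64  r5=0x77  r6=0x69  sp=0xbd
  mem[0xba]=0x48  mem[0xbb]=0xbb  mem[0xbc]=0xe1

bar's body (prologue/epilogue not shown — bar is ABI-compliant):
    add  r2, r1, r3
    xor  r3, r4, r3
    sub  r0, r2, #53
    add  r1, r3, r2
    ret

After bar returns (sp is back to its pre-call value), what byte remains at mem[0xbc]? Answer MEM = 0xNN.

prologue: push r0 -> mem[0xbc]=0xaf, sp=0xbc
body[0] add  r2, r1, r3 -> r2=0x52
body[1] xor  r3, r4, r3 -> r3=0x41
body[2] sub  r0, r2, #53 -> r0=0x1d
body[3] add  r1, r3, r2 -> r1=0x93
epilogue: pop r0=0xaf, sp=0xbd
prologue pushed ['r0'] at ['0xbc']

MEM = 0xaf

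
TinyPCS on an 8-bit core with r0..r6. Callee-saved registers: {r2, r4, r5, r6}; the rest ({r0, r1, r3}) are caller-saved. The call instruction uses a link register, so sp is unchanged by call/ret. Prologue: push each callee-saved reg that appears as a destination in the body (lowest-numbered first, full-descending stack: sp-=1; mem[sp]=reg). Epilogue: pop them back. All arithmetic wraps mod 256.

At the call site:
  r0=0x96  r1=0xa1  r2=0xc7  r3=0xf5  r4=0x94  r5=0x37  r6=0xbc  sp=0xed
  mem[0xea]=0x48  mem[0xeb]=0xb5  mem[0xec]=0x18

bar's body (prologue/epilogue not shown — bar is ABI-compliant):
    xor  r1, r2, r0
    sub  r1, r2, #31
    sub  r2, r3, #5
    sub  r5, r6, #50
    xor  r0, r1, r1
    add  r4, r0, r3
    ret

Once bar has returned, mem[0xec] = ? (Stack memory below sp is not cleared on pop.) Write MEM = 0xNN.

prologue: push r2 -> mem[0xec]=0xc7, sp=0xec
prologue: push r4 -> mem[0xeb]=0x94, sp=0xeb
prologue: push r5 -> mem[0xea]=0x37, sp=0xea
body[0] xor  r1, r2, r0 -> r1=0x51
body[1] sub  r1, r2, #31 -> r1=0xa8
body[2] sub  r2, r3, #5 -> r2=0xf0
body[3] sub  r5, r6, #50 -> r5=0x8a
body[4] xor  r0, r1, r1 -> r0=0x00
body[5] add  r4, r0, r3 -> r4=0xf5
epilogue: pop r5=0x37, sp=0xeb
epilogue: pop r4=0x94, sp=0xec
epilogue: pop r2=0xc7, sp=0xed
prologue pushed ['r2', 'r4', 'r5'] at ['0xec', '0xeb', '0xea']

MEM = 0xc7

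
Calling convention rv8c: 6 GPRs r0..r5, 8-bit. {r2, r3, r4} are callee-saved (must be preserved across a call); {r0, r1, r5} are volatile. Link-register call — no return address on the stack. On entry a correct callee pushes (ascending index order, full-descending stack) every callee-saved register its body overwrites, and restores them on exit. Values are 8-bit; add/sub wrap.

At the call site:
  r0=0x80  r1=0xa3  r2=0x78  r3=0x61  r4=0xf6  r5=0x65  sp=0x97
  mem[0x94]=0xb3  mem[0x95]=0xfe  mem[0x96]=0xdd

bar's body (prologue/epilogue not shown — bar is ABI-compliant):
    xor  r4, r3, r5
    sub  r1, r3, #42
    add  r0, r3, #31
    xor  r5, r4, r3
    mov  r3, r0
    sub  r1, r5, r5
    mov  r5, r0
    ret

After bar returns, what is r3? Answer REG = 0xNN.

REG = 0x61

prologue: push r3 -> mem[0x96]=0x61, sp=0x96
prologue: push r4 -> mem[0x95]=0xf6, sp=0x95
body[0] xor  r4, r3, r5 -> r4=0x04
body[1] sub  r1, r3, #42 -> r1=0x37
body[2] add  r0, r3, #31 -> r0=0x80
body[3] xor  r5, r4, r3 -> r5=0x65
body[4] mov  r3, r0 -> r3=0x80
body[5] sub  r1, r5, r5 -> r1=0x00
body[6] mov  r5, r0 -> r5=0x80
epilogue: pop r4=0xf6, sp=0x96
epilogue: pop r3=0x61, sp=0x97
r3 is callee-saved -> restored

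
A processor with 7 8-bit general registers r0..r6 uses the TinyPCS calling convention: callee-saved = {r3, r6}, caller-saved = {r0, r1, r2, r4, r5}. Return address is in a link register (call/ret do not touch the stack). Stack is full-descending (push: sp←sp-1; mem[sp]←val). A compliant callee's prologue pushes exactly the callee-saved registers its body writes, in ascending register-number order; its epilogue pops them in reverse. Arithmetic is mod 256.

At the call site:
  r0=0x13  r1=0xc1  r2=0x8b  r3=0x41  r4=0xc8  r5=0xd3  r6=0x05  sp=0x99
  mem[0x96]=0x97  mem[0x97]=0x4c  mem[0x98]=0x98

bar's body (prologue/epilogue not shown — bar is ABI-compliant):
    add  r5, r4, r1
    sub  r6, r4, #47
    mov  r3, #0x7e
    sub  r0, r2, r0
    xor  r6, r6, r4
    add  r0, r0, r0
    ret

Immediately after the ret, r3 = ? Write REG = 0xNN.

prologue: push r3 → mem[0x98]=0x41, sp=0x98
prologue: push r6 → mem[0x97]=0x05, sp=0x97
body[0] add  r5, r4, r1 → r5=0x89
body[1] sub  r6, r4, #47 → r6=0x99
body[2] mov  r3, #0x7e → r3=0x7e
body[3] sub  r0, r2, r0 → r0=0x78
body[4] xor  r6, r6, r4 → r6=0x51
body[5] add  r0, r0, r0 → r0=0xf0
epilogue: pop r6=0x05, sp=0x98
epilogue: pop r3=0x41, sp=0x99
r3 is callee-saved → restored

REG = 0x41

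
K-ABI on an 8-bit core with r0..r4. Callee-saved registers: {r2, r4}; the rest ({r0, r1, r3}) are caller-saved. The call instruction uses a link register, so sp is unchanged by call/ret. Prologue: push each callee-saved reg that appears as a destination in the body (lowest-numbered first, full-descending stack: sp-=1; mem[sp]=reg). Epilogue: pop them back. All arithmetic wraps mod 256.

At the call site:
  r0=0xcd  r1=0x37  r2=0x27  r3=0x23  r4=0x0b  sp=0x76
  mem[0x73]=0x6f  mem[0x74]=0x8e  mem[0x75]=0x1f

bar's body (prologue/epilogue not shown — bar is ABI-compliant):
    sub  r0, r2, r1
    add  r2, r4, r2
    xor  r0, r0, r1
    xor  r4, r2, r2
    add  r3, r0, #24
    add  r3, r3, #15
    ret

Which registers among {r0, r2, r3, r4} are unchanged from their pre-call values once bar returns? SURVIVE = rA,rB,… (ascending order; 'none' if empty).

prologue: push r2 -> mem[0x75]=0x27, sp=0x75
prologue: push r4 -> mem[0x74]=0x0b, sp=0x74
body[0] sub  r0, r2, r1 -> r0=0xf0
body[1] add  r2, r4, r2 -> r2=0x32
body[2] xor  r0, r0, r1 -> r0=0xc7
body[3] xor  r4, r2, r2 -> r4=0x00
body[4] add  r3, r0, #24 -> r3=0xdf
body[5] add  r3, r3, #15 -> r3=0xee
epilogue: pop r4=0x0b, sp=0x75
epilogue: pop r2=0x27, sp=0x76
r0: caller-saved, written=True
r2: callee-saved, written=True
r3: caller-saved, written=True
r4: callee-saved, written=True

SURVIVE = r2,r4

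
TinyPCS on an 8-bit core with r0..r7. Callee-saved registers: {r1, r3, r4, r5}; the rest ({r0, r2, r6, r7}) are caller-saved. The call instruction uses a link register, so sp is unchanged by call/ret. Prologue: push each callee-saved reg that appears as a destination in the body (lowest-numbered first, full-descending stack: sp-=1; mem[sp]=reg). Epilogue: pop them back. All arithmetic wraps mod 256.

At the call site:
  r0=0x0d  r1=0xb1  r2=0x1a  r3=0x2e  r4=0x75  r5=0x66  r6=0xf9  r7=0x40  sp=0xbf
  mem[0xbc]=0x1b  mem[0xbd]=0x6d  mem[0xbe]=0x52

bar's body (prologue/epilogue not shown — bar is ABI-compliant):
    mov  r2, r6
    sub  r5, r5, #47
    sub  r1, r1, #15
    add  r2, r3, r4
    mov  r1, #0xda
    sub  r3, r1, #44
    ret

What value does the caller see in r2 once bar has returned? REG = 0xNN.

REG = 0xa3

prologue: push r1 → mem[0xbe]=0xb1, sp=0xbe
prologue: push r3 → mem[0xbd]=0x2e, sp=0xbd
prologue: push r5 → mem[0xbc]=0x66, sp=0xbc
body[0] mov  r2, r6 → r2=0xf9
body[1] sub  r5, r5, #47 → r5=0x37
body[2] sub  r1, r1, #15 → r1=0xa2
body[3] add  r2, r3, r4 → r2=0xa3
body[4] mov  r1, #0xda → r1=0xda
body[5] sub  r3, r1, #44 → r3=0xae
epilogue: pop r5=0x66, sp=0xbd
epilogue: pop r3=0x2e, sp=0xbe
epilogue: pop r1=0xb1, sp=0xbf
r2 is caller-saved → body value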